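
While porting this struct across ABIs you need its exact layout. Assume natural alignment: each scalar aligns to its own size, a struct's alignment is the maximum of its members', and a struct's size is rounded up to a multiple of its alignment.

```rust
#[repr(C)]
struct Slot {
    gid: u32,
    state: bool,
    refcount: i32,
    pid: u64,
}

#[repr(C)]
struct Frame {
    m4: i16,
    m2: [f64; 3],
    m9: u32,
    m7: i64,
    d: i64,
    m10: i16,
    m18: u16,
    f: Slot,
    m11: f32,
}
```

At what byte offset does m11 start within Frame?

88

Slot: gid at 0 (size 4, align 4) → ends 4; state at 4 (size 1, align 1) → ends 5; pad 3 to align 4 for refcount; refcount at 8 (size 4, align 4) → ends 12; pad 4 to align 8 for pid; pid at 16 (size 8, align 8) → ends 24; total 24 bytes, alignment 8
m4 at 0 (size 2, align 2) → ends 2
pad 6 to align 8 for m2
m2 at 8 (size 24, align 8) → ends 32
m9 at 32 (size 4, align 4) → ends 36
pad 4 to align 8 for m7
m7 at 40 (size 8, align 8) → ends 48
d at 48 (size 8, align 8) → ends 56
m10 at 56 (size 2, align 2) → ends 58
m18 at 58 (size 2, align 2) → ends 60
pad 4 to align 8 for f
f at 64 (size 24, align 8) → ends 88
m11 at 88 (size 4, align 4) → ends 92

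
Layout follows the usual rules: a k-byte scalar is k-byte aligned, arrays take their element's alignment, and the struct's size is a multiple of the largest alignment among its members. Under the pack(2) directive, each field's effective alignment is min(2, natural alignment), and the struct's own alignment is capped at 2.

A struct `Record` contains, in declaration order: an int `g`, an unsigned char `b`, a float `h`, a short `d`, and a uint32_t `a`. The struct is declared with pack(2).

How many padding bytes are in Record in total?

1

0..4  g  (4B, 2-aligned)
4..5  b  (1B, 1-aligned)
5..6  -- padding (1B)
6..10  h  (4B, 2-aligned)
10..12  d  (2B, 2-aligned)
12..16  a  (4B, 2-aligned)
sizeof = 16, alignof = 2
data bytes 15, size 16 → padding 1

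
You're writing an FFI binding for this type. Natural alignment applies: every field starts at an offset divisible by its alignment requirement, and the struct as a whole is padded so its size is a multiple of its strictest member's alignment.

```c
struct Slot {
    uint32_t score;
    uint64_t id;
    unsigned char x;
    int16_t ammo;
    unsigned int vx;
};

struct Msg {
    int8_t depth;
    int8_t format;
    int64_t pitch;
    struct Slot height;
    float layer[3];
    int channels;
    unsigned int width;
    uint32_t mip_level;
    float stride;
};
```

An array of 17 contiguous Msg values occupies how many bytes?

Slot: 0..4  score  (4B, 4-aligned); 4..8  -- padding (4B); 8..16  id  (8B, 8-aligned); 16..17  x  (1B, 1-aligned); 17..18  -- padding (1B); 18..20  ammo  (2B, 2-aligned); 20..24  vx  (4B, 4-aligned); sizeof = 24, alignof = 8
0..1  depth  (1B, 1-aligned)
1..2  format  (1B, 1-aligned)
2..8  -- padding (6B)
8..16  pitch  (8B, 8-aligned)
16..40  height  (24B, 8-aligned)
40..52  layer  (12B, 4-aligned)
52..56  channels  (4B, 4-aligned)
56..60  width  (4B, 4-aligned)
60..64  mip_level  (4B, 4-aligned)
64..68  stride  (4B, 4-aligned)
68..72  -- tail padding (4B)
sizeof = 72, alignof = 8
array of 17: 17 × 72 = 1224

1224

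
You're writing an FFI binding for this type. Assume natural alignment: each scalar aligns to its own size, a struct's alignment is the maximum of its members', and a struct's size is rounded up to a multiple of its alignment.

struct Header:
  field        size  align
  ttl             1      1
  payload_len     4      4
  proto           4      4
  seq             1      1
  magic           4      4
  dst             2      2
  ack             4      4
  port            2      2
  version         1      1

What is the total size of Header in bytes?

@0: ttl [1B, align 1] → 1
+3 pad (align 4)
@4: payload_len [4B, align 4] → 8
@8: proto [4B, align 4] → 12
@12: seq [1B, align 1] → 13
+3 pad (align 4)
@16: magic [4B, align 4] → 20
@20: dst [2B, align 2] → 22
+2 pad (align 4)
@24: ack [4B, align 4] → 28
@28: port [2B, align 2] → 30
@30: version [1B, align 1] → 31
+1 tail pad (align 4)
size 32, align 4

32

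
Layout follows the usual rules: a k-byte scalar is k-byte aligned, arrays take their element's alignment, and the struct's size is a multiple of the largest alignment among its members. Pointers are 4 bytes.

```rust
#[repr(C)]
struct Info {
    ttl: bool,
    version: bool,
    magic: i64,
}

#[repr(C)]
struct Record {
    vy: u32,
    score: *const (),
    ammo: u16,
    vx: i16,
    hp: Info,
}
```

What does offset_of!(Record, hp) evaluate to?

Info: 0..1  ttl  (1B, 1-aligned); 1..2  version  (1B, 1-aligned); 2..8  -- padding (6B); 8..16  magic  (8B, 8-aligned); sizeof = 16, alignof = 8
0..4  vy  (4B, 4-aligned)
4..8  score  (4B, 4-aligned)
8..10  ammo  (2B, 2-aligned)
10..12  vx  (2B, 2-aligned)
12..16  -- padding (4B)
16..32  hp  (16B, 8-aligned)

16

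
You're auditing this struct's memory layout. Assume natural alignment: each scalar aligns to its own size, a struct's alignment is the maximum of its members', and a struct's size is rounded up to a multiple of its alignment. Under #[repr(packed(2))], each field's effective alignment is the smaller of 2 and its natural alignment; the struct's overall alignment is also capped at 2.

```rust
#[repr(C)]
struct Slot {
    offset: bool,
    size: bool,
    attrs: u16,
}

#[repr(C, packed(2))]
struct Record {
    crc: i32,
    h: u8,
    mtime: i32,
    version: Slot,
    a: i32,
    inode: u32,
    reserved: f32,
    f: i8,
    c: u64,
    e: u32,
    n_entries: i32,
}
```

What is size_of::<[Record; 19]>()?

836

Slot: 0..1  offset  (1B, 1-aligned); 1..2  size  (1B, 1-aligned); 2..4  attrs  (2B, 2-aligned); sizeof = 4, alignof = 2
0..4  crc  (4B, 2-aligned)
4..5  h  (1B, 1-aligned)
5..6  -- padding (1B)
6..10  mtime  (4B, 2-aligned)
10..14  version  (4B, 2-aligned)
14..18  a  (4B, 2-aligned)
18..22  inode  (4B, 2-aligned)
22..26  reserved  (4B, 2-aligned)
26..27  f  (1B, 1-aligned)
27..28  -- padding (1B)
28..36  c  (8B, 2-aligned)
36..40  e  (4B, 2-aligned)
40..44  n_entries  (4B, 2-aligned)
sizeof = 44, alignof = 2
array of 19: 19 × 44 = 836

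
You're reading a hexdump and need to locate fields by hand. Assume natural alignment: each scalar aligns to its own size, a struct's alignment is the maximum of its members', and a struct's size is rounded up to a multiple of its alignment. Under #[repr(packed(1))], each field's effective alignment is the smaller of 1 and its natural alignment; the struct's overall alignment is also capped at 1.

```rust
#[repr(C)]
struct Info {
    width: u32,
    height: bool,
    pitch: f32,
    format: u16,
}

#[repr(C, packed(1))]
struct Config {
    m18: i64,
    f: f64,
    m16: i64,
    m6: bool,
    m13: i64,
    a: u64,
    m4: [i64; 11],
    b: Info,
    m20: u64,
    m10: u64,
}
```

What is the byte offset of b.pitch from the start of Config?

137

Info: width at 0 (size 4, align 4) → ends 4; height at 4 (size 1, align 1) → ends 5; pad 3 to align 4 for pitch; pitch at 8 (size 4, align 4) → ends 12; format at 12 (size 2, align 2) → ends 14; tail pad 2 to reach multiple of 4; total 16 bytes, alignment 4
m18 at 0 (size 8, align 1) → ends 8
f at 8 (size 8, align 1) → ends 16
m16 at 16 (size 8, align 1) → ends 24
m6 at 24 (size 1, align 1) → ends 25
m13 at 25 (size 8, align 1) → ends 33
a at 33 (size 8, align 1) → ends 41
m4 at 41 (size 88, align 1) → ends 129
b at 129 (size 16, align 1) → ends 145
within Info: pitch at 8
129 + 8 = 137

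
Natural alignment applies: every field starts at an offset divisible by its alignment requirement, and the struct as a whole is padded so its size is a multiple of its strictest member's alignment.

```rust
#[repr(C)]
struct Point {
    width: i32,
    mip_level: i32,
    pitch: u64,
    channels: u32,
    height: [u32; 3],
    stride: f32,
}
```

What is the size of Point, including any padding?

40 bytes

width at 0 (size 4, align 4) → ends 4
mip_level at 4 (size 4, align 4) → ends 8
pitch at 8 (size 8, align 8) → ends 16
channels at 16 (size 4, align 4) → ends 20
height at 20 (size 12, align 4) → ends 32
stride at 32 (size 4, align 4) → ends 36
tail pad 4 to reach multiple of 8
total 40 bytes, alignment 8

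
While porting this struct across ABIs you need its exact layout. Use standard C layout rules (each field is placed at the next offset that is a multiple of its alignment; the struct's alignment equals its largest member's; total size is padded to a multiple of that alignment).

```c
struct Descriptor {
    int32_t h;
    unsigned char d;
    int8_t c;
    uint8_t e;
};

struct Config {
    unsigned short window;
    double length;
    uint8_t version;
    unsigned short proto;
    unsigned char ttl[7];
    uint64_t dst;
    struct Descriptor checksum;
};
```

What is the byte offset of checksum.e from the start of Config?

Descriptor: h at 0 (size 4, align 4) → ends 4; d at 4 (size 1, align 1) → ends 5; c at 5 (size 1, align 1) → ends 6; e at 6 (size 1, align 1) → ends 7; tail pad 1 to reach multiple of 4; total 8 bytes, alignment 4
window at 0 (size 2, align 2) → ends 2
pad 6 to align 8 for length
length at 8 (size 8, align 8) → ends 16
version at 16 (size 1, align 1) → ends 17
pad 1 to align 2 for proto
proto at 18 (size 2, align 2) → ends 20
ttl at 20 (size 7, align 1) → ends 27
pad 5 to align 8 for dst
dst at 32 (size 8, align 8) → ends 40
checksum at 40 (size 8, align 4) → ends 48
within Descriptor: e at 6
40 + 6 = 46

46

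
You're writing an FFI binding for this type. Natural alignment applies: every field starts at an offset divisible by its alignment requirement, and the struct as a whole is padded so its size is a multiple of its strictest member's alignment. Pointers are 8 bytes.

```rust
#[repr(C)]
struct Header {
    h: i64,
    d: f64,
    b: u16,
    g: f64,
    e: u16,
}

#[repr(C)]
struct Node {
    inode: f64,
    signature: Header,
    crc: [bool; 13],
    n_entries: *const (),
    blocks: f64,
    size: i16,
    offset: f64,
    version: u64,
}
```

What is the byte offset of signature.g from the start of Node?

32

Header: 0..8  h  (8B, 8-aligned); 8..16  d  (8B, 8-aligned); 16..18  b  (2B, 2-aligned); 18..24  -- padding (6B); 24..32  g  (8B, 8-aligned); 32..34  e  (2B, 2-aligned); 34..40  -- tail padding (6B); sizeof = 40, alignof = 8
0..8  inode  (8B, 8-aligned)
8..48  signature  (40B, 8-aligned)
within Header: g at 24
8 + 24 = 32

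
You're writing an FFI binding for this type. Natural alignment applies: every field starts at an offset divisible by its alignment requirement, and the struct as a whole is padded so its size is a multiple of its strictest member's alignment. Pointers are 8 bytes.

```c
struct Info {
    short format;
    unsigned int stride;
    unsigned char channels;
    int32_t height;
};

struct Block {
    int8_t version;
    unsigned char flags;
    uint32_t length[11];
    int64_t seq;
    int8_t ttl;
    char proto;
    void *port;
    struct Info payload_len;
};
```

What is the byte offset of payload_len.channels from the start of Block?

Info: format at 0 (size 2, align 2) → ends 2; pad 2 to align 4 for stride; stride at 4 (size 4, align 4) → ends 8; channels at 8 (size 1, align 1) → ends 9; pad 3 to align 4 for height; height at 12 (size 4, align 4) → ends 16; total 16 bytes, alignment 4
version at 0 (size 1, align 1) → ends 1
flags at 1 (size 1, align 1) → ends 2
pad 2 to align 4 for length
length at 4 (size 44, align 4) → ends 48
seq at 48 (size 8, align 8) → ends 56
ttl at 56 (size 1, align 1) → ends 57
proto at 57 (size 1, align 1) → ends 58
pad 6 to align 8 for port
port at 64 (size 8, align 8) → ends 72
payload_len at 72 (size 16, align 4) → ends 88
within Info: channels at 8
72 + 8 = 80

80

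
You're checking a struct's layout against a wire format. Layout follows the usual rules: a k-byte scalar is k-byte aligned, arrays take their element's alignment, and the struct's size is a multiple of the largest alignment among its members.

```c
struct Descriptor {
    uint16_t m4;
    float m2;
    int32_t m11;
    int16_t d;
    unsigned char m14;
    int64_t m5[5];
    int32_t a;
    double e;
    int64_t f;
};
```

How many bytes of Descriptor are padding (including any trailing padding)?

0..2  m4  (2B, 2-aligned)
2..4  -- padding (2B)
4..8  m2  (4B, 4-aligned)
8..12  m11  (4B, 4-aligned)
12..14  d  (2B, 2-aligned)
14..15  m14  (1B, 1-aligned)
15..16  -- padding (1B)
16..56  m5  (40B, 8-aligned)
56..60  a  (4B, 4-aligned)
60..64  -- padding (4B)
64..72  e  (8B, 8-aligned)
72..80  f  (8B, 8-aligned)
sizeof = 80, alignof = 8
data bytes 73, size 80 → padding 7

7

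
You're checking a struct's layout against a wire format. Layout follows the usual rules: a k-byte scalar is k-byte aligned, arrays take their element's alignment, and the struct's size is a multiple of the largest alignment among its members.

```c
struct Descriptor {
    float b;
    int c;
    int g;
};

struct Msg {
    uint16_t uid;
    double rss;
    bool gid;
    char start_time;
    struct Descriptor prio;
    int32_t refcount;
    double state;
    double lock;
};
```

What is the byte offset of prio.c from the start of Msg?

24

Descriptor: b at 0 (size 4, align 4) → ends 4; c at 4 (size 4, align 4) → ends 8; g at 8 (size 4, align 4) → ends 12; total 12 bytes, alignment 4
uid at 0 (size 2, align 2) → ends 2
pad 6 to align 8 for rss
rss at 8 (size 8, align 8) → ends 16
gid at 16 (size 1, align 1) → ends 17
start_time at 17 (size 1, align 1) → ends 18
pad 2 to align 4 for prio
prio at 20 (size 12, align 4) → ends 32
within Descriptor: c at 4
20 + 4 = 24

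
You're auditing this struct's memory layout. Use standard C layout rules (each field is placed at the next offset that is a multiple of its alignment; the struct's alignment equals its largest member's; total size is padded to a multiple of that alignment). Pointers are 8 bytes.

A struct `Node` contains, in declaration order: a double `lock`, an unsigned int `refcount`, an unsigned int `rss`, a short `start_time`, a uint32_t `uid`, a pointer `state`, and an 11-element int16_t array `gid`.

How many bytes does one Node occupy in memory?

56 bytes

@0: lock [8B, align 8] → 8
@8: refcount [4B, align 4] → 12
@12: rss [4B, align 4] → 16
@16: start_time [2B, align 2] → 18
+2 pad (align 4)
@20: uid [4B, align 4] → 24
@24: state [8B, align 8] → 32
@32: gid [22B, align 2] → 54
+2 tail pad (align 8)
size 56, align 8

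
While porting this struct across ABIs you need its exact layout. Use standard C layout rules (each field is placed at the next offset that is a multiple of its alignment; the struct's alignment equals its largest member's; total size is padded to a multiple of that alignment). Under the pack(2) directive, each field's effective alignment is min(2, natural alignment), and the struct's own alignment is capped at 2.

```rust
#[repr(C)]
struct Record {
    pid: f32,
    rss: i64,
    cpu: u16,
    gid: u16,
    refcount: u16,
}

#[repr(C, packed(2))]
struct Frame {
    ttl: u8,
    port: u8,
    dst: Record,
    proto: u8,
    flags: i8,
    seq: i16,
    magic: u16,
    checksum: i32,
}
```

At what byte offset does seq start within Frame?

28

Record: pid at 0 (size 4, align 4) → ends 4; pad 4 to align 8 for rss; rss at 8 (size 8, align 8) → ends 16; cpu at 16 (size 2, align 2) → ends 18; gid at 18 (size 2, align 2) → ends 20; refcount at 20 (size 2, align 2) → ends 22; tail pad 2 to reach multiple of 8; total 24 bytes, alignment 8
ttl at 0 (size 1, align 1) → ends 1
port at 1 (size 1, align 1) → ends 2
dst at 2 (size 24, align 2) → ends 26
proto at 26 (size 1, align 1) → ends 27
flags at 27 (size 1, align 1) → ends 28
seq at 28 (size 2, align 2) → ends 30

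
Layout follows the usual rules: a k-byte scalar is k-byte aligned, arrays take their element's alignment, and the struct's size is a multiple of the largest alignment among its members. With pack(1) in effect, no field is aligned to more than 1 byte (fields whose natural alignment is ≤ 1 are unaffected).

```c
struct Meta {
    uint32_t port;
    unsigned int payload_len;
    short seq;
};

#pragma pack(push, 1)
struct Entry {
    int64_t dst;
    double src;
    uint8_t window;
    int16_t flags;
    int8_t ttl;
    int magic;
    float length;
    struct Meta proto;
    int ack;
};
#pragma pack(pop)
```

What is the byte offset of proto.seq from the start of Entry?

36

Meta: 0..4  port  (4B, 4-aligned); 4..8  payload_len  (4B, 4-aligned); 8..10  seq  (2B, 2-aligned); 10..12  -- tail padding (2B); sizeof = 12, alignof = 4
0..8  dst  (8B, 1-aligned)
8..16  src  (8B, 1-aligned)
16..17  window  (1B, 1-aligned)
17..19  flags  (2B, 1-aligned)
19..20  ttl  (1B, 1-aligned)
20..24  magic  (4B, 1-aligned)
24..28  length  (4B, 1-aligned)
28..40  proto  (12B, 1-aligned)
within Meta: seq at 8
28 + 8 = 36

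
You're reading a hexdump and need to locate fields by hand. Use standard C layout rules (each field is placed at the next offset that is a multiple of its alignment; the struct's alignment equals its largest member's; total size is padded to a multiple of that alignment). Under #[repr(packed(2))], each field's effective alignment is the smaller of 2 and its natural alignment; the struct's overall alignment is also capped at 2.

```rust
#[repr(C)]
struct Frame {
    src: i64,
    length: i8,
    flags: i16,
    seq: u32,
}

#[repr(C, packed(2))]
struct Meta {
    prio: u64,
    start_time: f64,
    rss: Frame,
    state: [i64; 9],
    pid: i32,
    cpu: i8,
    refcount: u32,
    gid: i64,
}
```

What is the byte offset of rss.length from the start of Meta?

Frame: @0: src [8B, align 8] → 8; @8: length [1B, align 1] → 9; +1 pad (align 2); @10: flags [2B, align 2] → 12; @12: seq [4B, align 4] → 16; size 16, align 8
@0: prio [8B, align 2] → 8
@8: start_time [8B, align 2] → 16
@16: rss [16B, align 2] → 32
within Frame: length at 8
16 + 8 = 24

24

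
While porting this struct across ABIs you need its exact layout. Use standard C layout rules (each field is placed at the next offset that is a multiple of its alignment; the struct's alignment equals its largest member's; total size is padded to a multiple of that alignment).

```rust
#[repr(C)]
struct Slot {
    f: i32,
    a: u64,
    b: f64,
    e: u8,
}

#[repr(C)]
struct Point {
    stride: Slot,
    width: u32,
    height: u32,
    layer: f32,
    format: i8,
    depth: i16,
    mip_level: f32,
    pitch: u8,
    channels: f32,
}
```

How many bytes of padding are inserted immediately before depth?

1

Slot: 0..4  f  (4B, 4-aligned); 4..8  -- padding (4B); 8..16  a  (8B, 8-aligned); 16..24  b  (8B, 8-aligned); 24..25  e  (1B, 1-aligned); 25..32  -- tail padding (7B); sizeof = 32, alignof = 8
0..32  stride  (32B, 8-aligned)
32..36  width  (4B, 4-aligned)
36..40  height  (4B, 4-aligned)
40..44  layer  (4B, 4-aligned)
44..45  format  (1B, 1-aligned)
45..46  -- padding (1B)
46..48  depth  (2B, 2-aligned)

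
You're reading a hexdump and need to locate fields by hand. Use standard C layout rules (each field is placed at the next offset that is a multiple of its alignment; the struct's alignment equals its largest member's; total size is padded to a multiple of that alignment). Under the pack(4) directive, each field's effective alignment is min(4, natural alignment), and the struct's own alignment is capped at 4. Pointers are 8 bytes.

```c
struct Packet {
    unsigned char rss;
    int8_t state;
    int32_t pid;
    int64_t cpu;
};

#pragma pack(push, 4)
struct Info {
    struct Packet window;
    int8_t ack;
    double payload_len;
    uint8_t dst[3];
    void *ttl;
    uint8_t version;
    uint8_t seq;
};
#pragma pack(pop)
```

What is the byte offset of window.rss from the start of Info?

0

Packet: rss at 0 (size 1, align 1) → ends 1; state at 1 (size 1, align 1) → ends 2; pad 2 to align 4 for pid; pid at 4 (size 4, align 4) → ends 8; cpu at 8 (size 8, align 8) → ends 16; total 16 bytes, alignment 8
window at 0 (size 16, align 4) → ends 16
within Packet: rss at 0
0 + 0 = 0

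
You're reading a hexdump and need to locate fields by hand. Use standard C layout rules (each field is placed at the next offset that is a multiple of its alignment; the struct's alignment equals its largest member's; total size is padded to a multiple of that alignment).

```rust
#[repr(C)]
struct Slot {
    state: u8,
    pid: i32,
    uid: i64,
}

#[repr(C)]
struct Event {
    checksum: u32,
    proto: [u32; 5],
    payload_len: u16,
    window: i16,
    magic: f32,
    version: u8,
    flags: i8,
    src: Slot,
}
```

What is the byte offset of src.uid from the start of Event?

Slot: state at 0 (size 1, align 1) → ends 1; pad 3 to align 4 for pid; pid at 4 (size 4, align 4) → ends 8; uid at 8 (size 8, align 8) → ends 16; total 16 bytes, alignment 8
checksum at 0 (size 4, align 4) → ends 4
proto at 4 (size 20, align 4) → ends 24
payload_len at 24 (size 2, align 2) → ends 26
window at 26 (size 2, align 2) → ends 28
magic at 28 (size 4, align 4) → ends 32
version at 32 (size 1, align 1) → ends 33
flags at 33 (size 1, align 1) → ends 34
pad 6 to align 8 for src
src at 40 (size 16, align 8) → ends 56
within Slot: uid at 8
40 + 8 = 48

48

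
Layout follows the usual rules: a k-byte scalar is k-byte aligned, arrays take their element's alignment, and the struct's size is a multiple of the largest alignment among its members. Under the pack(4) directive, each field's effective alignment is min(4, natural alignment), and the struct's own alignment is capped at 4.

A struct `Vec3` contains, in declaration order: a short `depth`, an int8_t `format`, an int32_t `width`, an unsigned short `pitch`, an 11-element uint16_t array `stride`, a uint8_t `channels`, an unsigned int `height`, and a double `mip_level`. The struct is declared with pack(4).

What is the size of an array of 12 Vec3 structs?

0..2  depth  (2B, 2-aligned)
2..3  format  (1B, 1-aligned)
3..4  -- padding (1B)
4..8  width  (4B, 4-aligned)
8..10  pitch  (2B, 2-aligned)
10..32  stride  (22B, 2-aligned)
32..33  channels  (1B, 1-aligned)
33..36  -- padding (3B)
36..40  height  (4B, 4-aligned)
40..48  mip_level  (8B, 4-aligned)
sizeof = 48, alignof = 4
array of 12: 12 × 48 = 576

576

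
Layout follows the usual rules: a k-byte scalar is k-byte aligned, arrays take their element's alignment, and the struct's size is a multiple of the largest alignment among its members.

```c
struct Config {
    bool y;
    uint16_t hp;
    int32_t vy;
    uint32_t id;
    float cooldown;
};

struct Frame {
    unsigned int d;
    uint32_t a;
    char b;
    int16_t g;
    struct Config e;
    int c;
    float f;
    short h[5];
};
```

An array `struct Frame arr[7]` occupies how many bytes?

336

Config: y at 0 (size 1, align 1) → ends 1; pad 1 to align 2 for hp; hp at 2 (size 2, align 2) → ends 4; vy at 4 (size 4, align 4) → ends 8; id at 8 (size 4, align 4) → ends 12; cooldown at 12 (size 4, align 4) → ends 16; total 16 bytes, alignment 4
d at 0 (size 4, align 4) → ends 4
a at 4 (size 4, align 4) → ends 8
b at 8 (size 1, align 1) → ends 9
pad 1 to align 2 for g
g at 10 (size 2, align 2) → ends 12
e at 12 (size 16, align 4) → ends 28
c at 28 (size 4, align 4) → ends 32
f at 32 (size 4, align 4) → ends 36
h at 36 (size 10, align 2) → ends 46
tail pad 2 to reach multiple of 4
total 48 bytes, alignment 4
array of 7: 7 × 48 = 336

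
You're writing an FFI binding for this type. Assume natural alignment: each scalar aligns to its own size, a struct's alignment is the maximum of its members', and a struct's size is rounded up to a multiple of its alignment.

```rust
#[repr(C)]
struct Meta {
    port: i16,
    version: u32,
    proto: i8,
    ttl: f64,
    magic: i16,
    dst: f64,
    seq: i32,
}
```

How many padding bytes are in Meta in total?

19

0..2  port  (2B, 2-aligned)
2..4  -- padding (2B)
4..8  version  (4B, 4-aligned)
8..9  proto  (1B, 1-aligned)
9..16  -- padding (7B)
16..24  ttl  (8B, 8-aligned)
24..26  magic  (2B, 2-aligned)
26..32  -- padding (6B)
32..40  dst  (8B, 8-aligned)
40..44  seq  (4B, 4-aligned)
44..48  -- tail padding (4B)
sizeof = 48, alignof = 8
data bytes 29, size 48 → padding 19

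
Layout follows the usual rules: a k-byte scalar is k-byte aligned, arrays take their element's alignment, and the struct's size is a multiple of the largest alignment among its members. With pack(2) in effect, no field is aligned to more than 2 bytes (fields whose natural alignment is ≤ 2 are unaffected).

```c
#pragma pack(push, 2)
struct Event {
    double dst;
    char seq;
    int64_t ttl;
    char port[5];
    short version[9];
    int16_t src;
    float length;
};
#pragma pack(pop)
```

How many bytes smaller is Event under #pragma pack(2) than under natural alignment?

natural layout:
  dst at 0 (size 8, align 8) → ends 8
  seq at 8 (size 1, align 1) → ends 9
  pad 7 to align 8 for ttl
  ttl at 16 (size 8, align 8) → ends 24
  port at 24 (size 5, align 1) → ends 29
  pad 1 to align 2 for version
  version at 30 (size 18, align 2) → ends 48
  src at 48 (size 2, align 2) → ends 50
  pad 2 to align 4 for length
  length at 52 (size 4, align 4) → ends 56
  total 56 bytes, alignment 8
packed(2) layout:
  dst at 0 (size 8, align 2) → ends 8
  seq at 8 (size 1, align 1) → ends 9
  pad 1 to align 2 for ttl
  ttl at 10 (size 8, align 2) → ends 18
  port at 18 (size 5, align 1) → ends 23
  pad 1 to align 2 for version
  version at 24 (size 18, align 2) → ends 42
  src at 42 (size 2, align 2) → ends 44
  length at 44 (size 4, align 2) → ends 48
  total 48 bytes, alignment 2
56 − 48 = 8

8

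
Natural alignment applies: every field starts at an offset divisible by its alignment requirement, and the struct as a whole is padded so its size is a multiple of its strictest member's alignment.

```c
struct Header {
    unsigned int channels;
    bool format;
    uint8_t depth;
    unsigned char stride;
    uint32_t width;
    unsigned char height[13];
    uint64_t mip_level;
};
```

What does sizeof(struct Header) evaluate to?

channels at 0 (size 4, align 4) → ends 4
format at 4 (size 1, align 1) → ends 5
depth at 5 (size 1, align 1) → ends 6
stride at 6 (size 1, align 1) → ends 7
pad 1 to align 4 for width
width at 8 (size 4, align 4) → ends 12
height at 12 (size 13, align 1) → ends 25
pad 7 to align 8 for mip_level
mip_level at 32 (size 8, align 8) → ends 40
total 40 bytes, alignment 8

40 bytes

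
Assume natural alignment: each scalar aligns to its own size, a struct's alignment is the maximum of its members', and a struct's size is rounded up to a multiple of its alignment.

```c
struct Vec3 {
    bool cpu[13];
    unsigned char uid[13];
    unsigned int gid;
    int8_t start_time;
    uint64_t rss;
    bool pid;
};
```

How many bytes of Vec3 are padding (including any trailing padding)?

0..13  cpu  (13B, 1-aligned)
13..26  uid  (13B, 1-aligned)
26..28  -- padding (2B)
28..32  gid  (4B, 4-aligned)
32..33  start_time  (1B, 1-aligned)
33..40  -- padding (7B)
40..48  rss  (8B, 8-aligned)
48..49  pid  (1B, 1-aligned)
49..56  -- tail padding (7B)
sizeof = 56, alignof = 8
data bytes 40, size 56 → padding 16

16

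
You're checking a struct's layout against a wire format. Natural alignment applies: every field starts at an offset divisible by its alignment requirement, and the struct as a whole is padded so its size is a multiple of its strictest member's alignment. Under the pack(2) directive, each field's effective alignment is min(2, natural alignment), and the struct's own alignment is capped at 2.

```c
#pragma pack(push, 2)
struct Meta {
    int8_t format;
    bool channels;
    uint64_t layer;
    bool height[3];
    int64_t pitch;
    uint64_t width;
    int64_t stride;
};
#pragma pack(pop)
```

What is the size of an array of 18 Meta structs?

format at 0 (size 1, align 1) → ends 1
channels at 1 (size 1, align 1) → ends 2
layer at 2 (size 8, align 2) → ends 10
height at 10 (size 3, align 1) → ends 13
pad 1 to align 2 for pitch
pitch at 14 (size 8, align 2) → ends 22
width at 22 (size 8, align 2) → ends 30
stride at 30 (size 8, align 2) → ends 38
total 38 bytes, alignment 2
array of 18: 18 × 38 = 684

684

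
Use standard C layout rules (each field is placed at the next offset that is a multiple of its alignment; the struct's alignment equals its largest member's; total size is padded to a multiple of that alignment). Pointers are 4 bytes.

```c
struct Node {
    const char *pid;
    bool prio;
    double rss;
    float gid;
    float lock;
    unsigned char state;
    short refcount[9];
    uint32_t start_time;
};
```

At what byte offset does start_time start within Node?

44

@0: pid [4B, align 4] → 4
@4: prio [1B, align 1] → 5
+3 pad (align 8)
@8: rss [8B, align 8] → 16
@16: gid [4B, align 4] → 20
@20: lock [4B, align 4] → 24
@24: state [1B, align 1] → 25
+1 pad (align 2)
@26: refcount [18B, align 2] → 44
@44: start_time [4B, align 4] → 48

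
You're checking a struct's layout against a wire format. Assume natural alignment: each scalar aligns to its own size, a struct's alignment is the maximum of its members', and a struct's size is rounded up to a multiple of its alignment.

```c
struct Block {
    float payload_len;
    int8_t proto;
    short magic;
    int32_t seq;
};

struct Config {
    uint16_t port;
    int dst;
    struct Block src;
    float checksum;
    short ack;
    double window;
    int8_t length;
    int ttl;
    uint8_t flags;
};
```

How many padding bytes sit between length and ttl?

3

Block: payload_len at 0 (size 4, align 4) → ends 4; proto at 4 (size 1, align 1) → ends 5; pad 1 to align 2 for magic; magic at 6 (size 2, align 2) → ends 8; seq at 8 (size 4, align 4) → ends 12; total 12 bytes, alignment 4
port at 0 (size 2, align 2) → ends 2
pad 2 to align 4 for dst
dst at 4 (size 4, align 4) → ends 8
src at 8 (size 12, align 4) → ends 20
checksum at 20 (size 4, align 4) → ends 24
ack at 24 (size 2, align 2) → ends 26
pad 6 to align 8 for window
window at 32 (size 8, align 8) → ends 40
length at 40 (size 1, align 1) → ends 41
pad 3 to align 4 for ttl
ttl at 44 (size 4, align 4) → ends 48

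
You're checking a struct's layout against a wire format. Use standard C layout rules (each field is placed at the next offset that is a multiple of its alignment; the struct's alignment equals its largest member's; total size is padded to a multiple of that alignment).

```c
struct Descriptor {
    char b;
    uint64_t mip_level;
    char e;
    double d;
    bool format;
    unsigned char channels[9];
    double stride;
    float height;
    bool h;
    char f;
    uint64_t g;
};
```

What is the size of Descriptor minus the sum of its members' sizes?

@0: b [1B, align 1] → 1
+7 pad (align 8)
@8: mip_level [8B, align 8] → 16
@16: e [1B, align 1] → 17
+7 pad (align 8)
@24: d [8B, align 8] → 32
@32: format [1B, align 1] → 33
@33: channels [9B, align 1] → 42
+6 pad (align 8)
@48: stride [8B, align 8] → 56
@56: height [4B, align 4] → 60
@60: h [1B, align 1] → 61
@61: f [1B, align 1] → 62
+2 pad (align 8)
@64: g [8B, align 8] → 72
size 72, align 8
data bytes 50, size 72 → padding 22

22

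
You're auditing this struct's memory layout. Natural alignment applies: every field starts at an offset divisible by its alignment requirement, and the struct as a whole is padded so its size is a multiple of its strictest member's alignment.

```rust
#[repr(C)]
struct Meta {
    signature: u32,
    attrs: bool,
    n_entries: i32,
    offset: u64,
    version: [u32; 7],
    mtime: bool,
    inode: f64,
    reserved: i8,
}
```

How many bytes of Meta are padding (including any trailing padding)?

signature at 0 (size 4, align 4) → ends 4
attrs at 4 (size 1, align 1) → ends 5
pad 3 to align 4 for n_entries
n_entries at 8 (size 4, align 4) → ends 12
pad 4 to align 8 for offset
offset at 16 (size 8, align 8) → ends 24
version at 24 (size 28, align 4) → ends 52
mtime at 52 (size 1, align 1) → ends 53
pad 3 to align 8 for inode
inode at 56 (size 8, align 8) → ends 64
reserved at 64 (size 1, align 1) → ends 65
tail pad 7 to reach multiple of 8
total 72 bytes, alignment 8
data bytes 55, size 72 → padding 17

17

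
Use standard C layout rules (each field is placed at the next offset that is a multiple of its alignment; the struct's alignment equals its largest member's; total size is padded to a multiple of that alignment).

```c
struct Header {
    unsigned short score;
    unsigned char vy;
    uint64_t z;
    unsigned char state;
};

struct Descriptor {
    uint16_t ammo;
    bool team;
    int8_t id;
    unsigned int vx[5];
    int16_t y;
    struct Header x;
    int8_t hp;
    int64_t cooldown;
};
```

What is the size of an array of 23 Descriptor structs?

Header: 0..2  score  (2B, 2-aligned); 2..3  vy  (1B, 1-aligned); 3..8  -- padding (5B); 8..16  z  (8B, 8-aligned); 16..17  state  (1B, 1-aligned); 17..24  -- tail padding (7B); sizeof = 24, alignof = 8
0..2  ammo  (2B, 2-aligned)
2..3  team  (1B, 1-aligned)
3..4  id  (1B, 1-aligned)
4..24  vx  (20B, 4-aligned)
24..26  y  (2B, 2-aligned)
26..32  -- padding (6B)
32..56  x  (24B, 8-aligned)
56..57  hp  (1B, 1-aligned)
57..64  -- padding (7B)
64..72  cooldown  (8B, 8-aligned)
sizeof = 72, alignof = 8
array of 23: 23 × 72 = 1656

1656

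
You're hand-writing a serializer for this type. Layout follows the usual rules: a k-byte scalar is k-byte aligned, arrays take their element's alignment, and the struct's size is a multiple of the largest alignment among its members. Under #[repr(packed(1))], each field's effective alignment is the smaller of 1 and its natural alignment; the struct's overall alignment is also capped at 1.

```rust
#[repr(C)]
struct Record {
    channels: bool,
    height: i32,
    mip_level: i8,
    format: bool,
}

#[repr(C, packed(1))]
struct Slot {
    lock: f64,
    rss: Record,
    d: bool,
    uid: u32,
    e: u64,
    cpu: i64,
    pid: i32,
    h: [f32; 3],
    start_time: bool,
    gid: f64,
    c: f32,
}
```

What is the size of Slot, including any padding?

70 bytes

Record: 0..1  channels  (1B, 1-aligned); 1..4  -- padding (3B); 4..8  height  (4B, 4-aligned); 8..9  mip_level  (1B, 1-aligned); 9..10  format  (1B, 1-aligned); 10..12  -- tail padding (2B); sizeof = 12, alignof = 4
0..8  lock  (8B, 1-aligned)
8..20  rss  (12B, 1-aligned)
20..21  d  (1B, 1-aligned)
21..25  uid  (4B, 1-aligned)
25..33  e  (8B, 1-aligned)
33..41  cpu  (8B, 1-aligned)
41..45  pid  (4B, 1-aligned)
45..57  h  (12B, 1-aligned)
57..58  start_time  (1B, 1-aligned)
58..66  gid  (8B, 1-aligned)
66..70  c  (4B, 1-aligned)
sizeof = 70, alignof = 1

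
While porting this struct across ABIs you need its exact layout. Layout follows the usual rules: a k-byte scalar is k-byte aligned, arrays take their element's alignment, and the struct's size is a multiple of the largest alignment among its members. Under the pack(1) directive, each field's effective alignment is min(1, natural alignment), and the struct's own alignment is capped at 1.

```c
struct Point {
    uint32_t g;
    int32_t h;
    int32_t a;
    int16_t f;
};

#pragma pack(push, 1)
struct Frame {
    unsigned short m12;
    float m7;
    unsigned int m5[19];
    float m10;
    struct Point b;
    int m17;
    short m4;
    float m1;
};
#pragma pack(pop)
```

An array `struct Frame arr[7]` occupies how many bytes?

784

Point: 0..4  g  (4B, 4-aligned); 4..8  h  (4B, 4-aligned); 8..12  a  (4B, 4-aligned); 12..14  f  (2B, 2-aligned); 14..16  -- tail padding (2B); sizeof = 16, alignof = 4
0..2  m12  (2B, 1-aligned)
2..6  m7  (4B, 1-aligned)
6..82  m5  (76B, 1-aligned)
82..86  m10  (4B, 1-aligned)
86..102  b  (16B, 1-aligned)
102..106  m17  (4B, 1-aligned)
106..108  m4  (2B, 1-aligned)
108..112  m1  (4B, 1-aligned)
sizeof = 112, alignof = 1
array of 7: 7 × 112 = 784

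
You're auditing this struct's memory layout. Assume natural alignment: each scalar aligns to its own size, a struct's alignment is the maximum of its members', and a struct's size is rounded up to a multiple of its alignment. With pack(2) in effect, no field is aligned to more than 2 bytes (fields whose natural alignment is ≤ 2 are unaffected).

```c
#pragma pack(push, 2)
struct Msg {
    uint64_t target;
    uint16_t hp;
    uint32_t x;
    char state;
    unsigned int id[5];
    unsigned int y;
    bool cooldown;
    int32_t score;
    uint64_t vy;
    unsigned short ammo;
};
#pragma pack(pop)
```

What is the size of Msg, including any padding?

56 bytes

@0: target [8B, align 2] → 8
@8: hp [2B, align 2] → 10
@10: x [4B, align 2] → 14
@14: state [1B, align 1] → 15
+1 pad (align 2)
@16: id [20B, align 2] → 36
@36: y [4B, align 2] → 40
@40: cooldown [1B, align 1] → 41
+1 pad (align 2)
@42: score [4B, align 2] → 46
@46: vy [8B, align 2] → 54
@54: ammo [2B, align 2] → 56
size 56, align 2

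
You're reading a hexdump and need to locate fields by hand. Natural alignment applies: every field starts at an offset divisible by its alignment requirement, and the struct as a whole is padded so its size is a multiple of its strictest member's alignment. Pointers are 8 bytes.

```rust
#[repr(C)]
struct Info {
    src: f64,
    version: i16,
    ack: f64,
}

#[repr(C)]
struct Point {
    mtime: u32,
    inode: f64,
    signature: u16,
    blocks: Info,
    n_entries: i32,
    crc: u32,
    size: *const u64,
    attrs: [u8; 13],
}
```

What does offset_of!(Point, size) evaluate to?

Info: 0..8  src  (8B, 8-aligned); 8..10  version  (2B, 2-aligned); 10..16  -- padding (6B); 16..24  ack  (8B, 8-aligned); sizeof = 24, alignof = 8
0..4  mtime  (4B, 4-aligned)
4..8  -- padding (4B)
8..16  inode  (8B, 8-aligned)
16..18  signature  (2B, 2-aligned)
18..24  -- padding (6B)
24..48  blocks  (24B, 8-aligned)
48..52  n_entries  (4B, 4-aligned)
52..56  crc  (4B, 4-aligned)
56..64  size  (8B, 8-aligned)

56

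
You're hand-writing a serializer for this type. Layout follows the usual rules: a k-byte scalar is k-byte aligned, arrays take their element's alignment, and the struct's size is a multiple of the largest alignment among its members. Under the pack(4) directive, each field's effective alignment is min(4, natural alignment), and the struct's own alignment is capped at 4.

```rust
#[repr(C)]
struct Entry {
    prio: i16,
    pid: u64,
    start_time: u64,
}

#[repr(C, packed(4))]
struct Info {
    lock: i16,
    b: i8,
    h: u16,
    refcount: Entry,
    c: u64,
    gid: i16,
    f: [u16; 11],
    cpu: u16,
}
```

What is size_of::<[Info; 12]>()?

816

Entry: prio at 0 (size 2, align 2) → ends 2; pad 6 to align 8 for pid; pid at 8 (size 8, align 8) → ends 16; start_time at 16 (size 8, align 8) → ends 24; total 24 bytes, alignment 8
lock at 0 (size 2, align 2) → ends 2
b at 2 (size 1, align 1) → ends 3
pad 1 to align 2 for h
h at 4 (size 2, align 2) → ends 6
pad 2 to align 4 for refcount
refcount at 8 (size 24, align 4) → ends 32
c at 32 (size 8, align 4) → ends 40
gid at 40 (size 2, align 2) → ends 42
f at 42 (size 22, align 2) → ends 64
cpu at 64 (size 2, align 2) → ends 66
tail pad 2 to reach multiple of 4
total 68 bytes, alignment 4
array of 12: 12 × 68 = 816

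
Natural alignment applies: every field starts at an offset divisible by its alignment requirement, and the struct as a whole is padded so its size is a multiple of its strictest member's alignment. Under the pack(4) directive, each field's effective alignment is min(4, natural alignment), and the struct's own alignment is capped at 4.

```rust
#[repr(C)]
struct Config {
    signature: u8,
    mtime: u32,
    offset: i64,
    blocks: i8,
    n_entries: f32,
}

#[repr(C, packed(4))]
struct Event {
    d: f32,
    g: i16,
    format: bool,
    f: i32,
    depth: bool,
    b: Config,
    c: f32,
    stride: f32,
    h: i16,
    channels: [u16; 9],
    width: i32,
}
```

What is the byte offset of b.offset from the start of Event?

24

Config: 0..1  signature  (1B, 1-aligned); 1..4  -- padding (3B); 4..8  mtime  (4B, 4-aligned); 8..16  offset  (8B, 8-aligned); 16..17  blocks  (1B, 1-aligned); 17..20  -- padding (3B); 20..24  n_entries  (4B, 4-aligned); sizeof = 24, alignof = 8
0..4  d  (4B, 4-aligned)
4..6  g  (2B, 2-aligned)
6..7  format  (1B, 1-aligned)
7..8  -- padding (1B)
8..12  f  (4B, 4-aligned)
12..13  depth  (1B, 1-aligned)
13..16  -- padding (3B)
16..40  b  (24B, 4-aligned)
within Config: offset at 8
16 + 8 = 24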